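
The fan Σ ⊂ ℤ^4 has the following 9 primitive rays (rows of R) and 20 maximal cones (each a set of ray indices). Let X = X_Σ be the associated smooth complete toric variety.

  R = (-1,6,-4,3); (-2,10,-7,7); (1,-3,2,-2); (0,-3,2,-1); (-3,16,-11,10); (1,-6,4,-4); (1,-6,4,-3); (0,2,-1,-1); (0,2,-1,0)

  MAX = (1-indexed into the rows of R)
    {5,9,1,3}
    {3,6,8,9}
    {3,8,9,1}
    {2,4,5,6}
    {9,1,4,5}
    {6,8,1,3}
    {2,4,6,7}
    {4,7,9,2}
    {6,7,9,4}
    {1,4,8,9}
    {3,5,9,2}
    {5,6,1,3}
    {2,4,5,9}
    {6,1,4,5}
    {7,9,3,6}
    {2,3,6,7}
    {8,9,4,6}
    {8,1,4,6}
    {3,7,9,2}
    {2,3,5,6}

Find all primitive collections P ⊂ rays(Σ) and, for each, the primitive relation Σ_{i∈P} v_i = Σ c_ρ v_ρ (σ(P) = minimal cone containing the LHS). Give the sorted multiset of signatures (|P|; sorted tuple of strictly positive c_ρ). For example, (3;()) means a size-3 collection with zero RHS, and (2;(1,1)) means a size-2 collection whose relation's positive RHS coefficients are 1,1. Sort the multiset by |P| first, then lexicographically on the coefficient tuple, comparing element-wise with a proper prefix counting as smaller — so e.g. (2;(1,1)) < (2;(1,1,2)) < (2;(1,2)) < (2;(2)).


Σ has 10 primitive collections:

  {1,7}:  v_{1} + v_{7} = 0  ⇒ sig = (2;())
  {1,2}:  v_{1} + v_{2} = v_{5}  ⇒ sig = (2;(1))
  {3,4}:  v_{3} + v_{4} = v_{7}  ⇒ sig = (2;(1))
  {5,7}:  v_{5} + v_{7} = v_{2}  ⇒ sig = (2;(1))
  {7,8}:  v_{7} + v_{8} = v_{6} + v_{9}  ⇒ sig = (2;(1,1))
  {2,8}:  v_{2} + v_{8} = 2·v_{1}  ⇒ sig = (2;(2))
  {5,8}:  v_{5} + v_{8} = 3·v_{1}  ⇒ sig = (2;(3))
  {1,6,9}:  v_{1} + v_{6} + v_{9} = v_{8}  ⇒ sig = (3;(1))
  {2,6,9}:  v_{2} + v_{6} + v_{9} = v_{1}  ⇒ sig = (3;(1))
  {5,6,9}:  v_{5} + v_{6} + v_{9} = 2·v_{1}  ⇒ sig = (3;(2))

Hence PRS(X_Σ) =
    (2;())
    (2;(1))
    (2;(1))
    (2;(1))
    (2;(1,1))
    (2;(2))
    (2;(3))
    (3;(1))
    (3;(1))
    (3;(2))


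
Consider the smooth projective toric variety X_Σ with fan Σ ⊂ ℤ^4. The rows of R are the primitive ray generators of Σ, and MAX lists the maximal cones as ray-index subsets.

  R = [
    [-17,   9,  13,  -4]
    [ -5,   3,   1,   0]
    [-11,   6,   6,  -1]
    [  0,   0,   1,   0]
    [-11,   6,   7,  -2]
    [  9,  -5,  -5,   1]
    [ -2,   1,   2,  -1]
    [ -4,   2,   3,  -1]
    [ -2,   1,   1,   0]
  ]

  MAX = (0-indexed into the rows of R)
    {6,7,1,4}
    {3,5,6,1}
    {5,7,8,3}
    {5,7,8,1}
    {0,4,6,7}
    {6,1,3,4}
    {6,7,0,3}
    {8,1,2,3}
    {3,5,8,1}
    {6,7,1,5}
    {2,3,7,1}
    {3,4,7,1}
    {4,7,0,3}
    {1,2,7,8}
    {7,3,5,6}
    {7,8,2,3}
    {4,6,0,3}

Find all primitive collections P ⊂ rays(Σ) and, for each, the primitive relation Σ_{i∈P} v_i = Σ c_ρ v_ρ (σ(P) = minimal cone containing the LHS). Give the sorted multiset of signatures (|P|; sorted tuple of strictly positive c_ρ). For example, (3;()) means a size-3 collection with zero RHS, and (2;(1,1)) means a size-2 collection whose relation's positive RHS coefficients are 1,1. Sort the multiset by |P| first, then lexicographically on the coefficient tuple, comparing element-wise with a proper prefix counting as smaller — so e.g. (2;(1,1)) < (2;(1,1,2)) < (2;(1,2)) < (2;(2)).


Δ(Σ) — 9 vertices, 14 min non-faces:

  • {2,5}:  v_{2} + v_{5} = v_{8} — sig = (2;(1))
  • {4,5}:  v_{4} + v_{5} = v_{6} — sig = (2;(1))
  • {6,8}:  v_{6} + v_{8} = v_{7} — sig = (2;(1))
  • {0,5}:  v_{0} + v_{5} = v_{3} + 2·v_{6} + v_{7} — sig = (2;(1,1,2))
  • {0,8}:  v_{0} + v_{8} = v_{3} + v_{4} + 2·v_{7} — sig = (2;(1,1,2))
  • {2,6}:  v_{2} + v_{6} = v_{1} + v_{3} + 2·v_{7} — sig = (2;(1,1,2))
  • {4,8}:  v_{4} + v_{8} = v_{1} + v_{3} + 2·v_{7} — sig = (2;(1,1,2))
  • {0,2}:  v_{0} + v_{2} = v_{1} + 2·v_{3} + v_{4} + 3·v_{7} — sig = (2;(1,1,2,3))
  • {0,1}:  v_{0} + v_{1} = 2·v_{4} — sig = (2;(2))
  • {2,4}:  v_{2} + v_{4} = 2·v_{1} + 2·v_{3} + 3·v_{7} — sig = (2;(2,2,3))
  • {1,3,5,7}:  v_{1} + v_{3} + v_{5} + v_{7} = 0 — sig = (4;())
  • {1,3,6,7}:  v_{1} + v_{3} + v_{6} + v_{7} = v_{4} — sig = (4;(1))
  • {1,3,7,8}:  v_{1} + v_{3} + v_{7} + v_{8} = v_{2} — sig = (4;(1))
  • {3,4,6,7}:  v_{3} + v_{4} + v_{6} + v_{7} = v_{0} — sig = (4;(1))

so the primitive-relation signature multiset is
    (2;(1))
    (2;(1))
    (2;(1))
    (2;(1,1,2))
    (2;(1,1,2))
    (2;(1,1,2))
    (2;(1,1,2))
    (2;(1,1,2,3))
    (2;(2))
    (2;(2,2,3))
    (4;())
    (4;(1))
    (4;(1))
    (4;(1))


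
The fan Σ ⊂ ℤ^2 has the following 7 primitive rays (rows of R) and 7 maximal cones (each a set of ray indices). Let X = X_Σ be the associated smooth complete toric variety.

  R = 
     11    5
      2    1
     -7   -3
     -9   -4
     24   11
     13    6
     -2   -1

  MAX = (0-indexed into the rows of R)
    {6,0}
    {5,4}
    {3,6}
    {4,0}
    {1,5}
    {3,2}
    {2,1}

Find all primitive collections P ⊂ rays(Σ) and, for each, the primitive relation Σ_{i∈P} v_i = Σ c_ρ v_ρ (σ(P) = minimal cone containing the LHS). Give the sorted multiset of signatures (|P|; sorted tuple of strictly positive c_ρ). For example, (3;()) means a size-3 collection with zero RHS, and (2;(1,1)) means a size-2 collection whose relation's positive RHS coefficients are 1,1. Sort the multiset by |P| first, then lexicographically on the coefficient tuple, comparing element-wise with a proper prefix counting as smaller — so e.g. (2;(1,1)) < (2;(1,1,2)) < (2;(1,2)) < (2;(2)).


14 collections generate NE(X_Σ); each relation:

  P={1,6}:  v_{1} + v_{6} = 0  ⟹  sig = (2;())
  P={0,1}:  v_{0} + v_{1} = v_{5}  ⟹  sig = (2;(1))
  P={0,3}:  v_{0} + v_{3} = v_{1}  ⟹  sig = (2;(1))
  P={0,5}:  v_{0} + v_{5} = v_{4}  ⟹  sig = (2;(1))
  P={1,3}:  v_{1} + v_{3} = v_{2}  ⟹  sig = (2;(1))
  P={2,6}:  v_{2} + v_{6} = v_{3}  ⟹  sig = (2;(1))
  P={5,6}:  v_{5} + v_{6} = v_{0}  ⟹  sig = (2;(1))
  P={3,4}:  v_{3} + v_{4} = v_{1} + v_{5}  ⟹  sig = (2;(1,1))
  P={2,4}:  v_{2} + v_{4} = 2·v_{1} + v_{5}  ⟹  sig = (2;(1,2))
  P={0,2}:  v_{0} + v_{2} = 2·v_{1}  ⟹  sig = (2;(2))
  P={1,4}:  v_{1} + v_{4} = 2·v_{5}  ⟹  sig = (2;(2))
  P={3,5}:  v_{3} + v_{5} = 2·v_{1}  ⟹  sig = (2;(2))
  P={4,6}:  v_{4} + v_{6} = 2·v_{0}  ⟹  sig = (2;(2))
  P={2,5}:  v_{2} + v_{5} = 3·v_{1}  ⟹  sig = (2;(3))

so the primitive-relation signature multiset is
    |P|=2: 14 collections, coeffs (), (1), (1), (1), (1), (1), (1), (1,1), (1,2), (2), (2), (2), (2), (3)


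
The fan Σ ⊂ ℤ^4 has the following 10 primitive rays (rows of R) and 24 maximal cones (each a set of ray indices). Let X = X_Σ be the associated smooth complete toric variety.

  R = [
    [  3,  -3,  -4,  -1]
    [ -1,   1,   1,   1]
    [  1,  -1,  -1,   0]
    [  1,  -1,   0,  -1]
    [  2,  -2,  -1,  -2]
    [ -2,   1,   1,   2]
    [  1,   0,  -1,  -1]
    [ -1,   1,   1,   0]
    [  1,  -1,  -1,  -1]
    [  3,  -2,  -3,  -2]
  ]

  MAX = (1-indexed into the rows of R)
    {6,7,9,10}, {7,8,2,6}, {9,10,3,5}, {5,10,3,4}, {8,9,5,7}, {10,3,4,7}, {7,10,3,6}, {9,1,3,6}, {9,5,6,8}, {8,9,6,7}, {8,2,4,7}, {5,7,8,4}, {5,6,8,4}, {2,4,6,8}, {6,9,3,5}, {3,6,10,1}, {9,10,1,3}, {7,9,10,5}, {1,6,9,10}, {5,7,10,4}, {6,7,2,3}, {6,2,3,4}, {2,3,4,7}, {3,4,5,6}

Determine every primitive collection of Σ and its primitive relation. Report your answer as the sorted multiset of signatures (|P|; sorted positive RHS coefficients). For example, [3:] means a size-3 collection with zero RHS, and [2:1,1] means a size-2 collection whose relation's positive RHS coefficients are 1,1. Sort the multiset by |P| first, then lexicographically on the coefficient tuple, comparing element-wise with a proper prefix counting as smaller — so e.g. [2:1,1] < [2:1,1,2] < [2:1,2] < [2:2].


Σ has 18 primitive collections:

  • {2,9}:  v_{2} + v_{9} = 0  →  sig = [2:]
  • {3,8}:  v_{3} + v_{8} = 0  →  sig = [2:]
  • {2,5}:  v_{2} + v_{5} = v_{4}  →  sig = [2:1]
  • {4,9}:  v_{4} + v_{9} = v_{5}  →  sig = [2:1]
  • {2,10}:  v_{2} + v_{10} = v_{3} + v_{7}  →  sig = [2:1,1]
  • {8,10}:  v_{8} + v_{10} = v_{7} + v_{9}  →  sig = [2:1,1]
  • {1,2}:  v_{1} + v_{2} = v_{3} + v_{6} + v_{10}  →  sig = [2:1,1,1]
  • {1,8}:  v_{1} + v_{8} = v_{6} + v_{9} + v_{10}  →  sig = [2:1,1,1]
  • {1,7}:  v_{1} + v_{7} = v_{6} + 2·v_{10}  →  sig = [2:1,2]
  • {1,4}:  v_{1} + v_{4} = 2·v_{3} + 2·v_{9}  →  sig = [2:2,2]
  • {1,5}:  v_{1} + v_{5} = 2·v_{3} + 3·v_{9}  →  sig = [2:2,3]
  • {4,6,7}:  v_{4} + v_{6} + v_{7} = 0  →  sig = [3:]
  • {3,7,9}:  v_{3} + v_{7} + v_{9} = v_{10}  →  sig = [3:1]
  • {5,6,7}:  v_{5} + v_{6} + v_{7} = v_{9}  →  sig = [3:1]
  • {3,5,7}:  v_{3} + v_{5} + v_{7} = v_{4} + v_{10}  →  sig = [3:1,1]
  • {4,6,10}:  v_{4} + v_{6} + v_{10} = v_{3} + v_{9}  →  sig = [3:1,1]
  • {5,6,10}:  v_{5} + v_{6} + v_{10} = v_{3} + 2·v_{9}  →  sig = [3:1,2]
  • {3,6,9,10}:  v_{3} + v_{6} + v_{9} + v_{10} = v_{1}  →  sig = [4:1]

Sorted signature multiset PRS(X):
{ [2:] ×2,  [2:1] ×2,  [2:1,1] ×2,  [2:1,1,1] ×2,  [2:1,2],  [2:2,2],  [2:2,3],  [3:],  [3:1] ×2,  [3:1,1] ×2,  [3:1,2],  [4:1] }


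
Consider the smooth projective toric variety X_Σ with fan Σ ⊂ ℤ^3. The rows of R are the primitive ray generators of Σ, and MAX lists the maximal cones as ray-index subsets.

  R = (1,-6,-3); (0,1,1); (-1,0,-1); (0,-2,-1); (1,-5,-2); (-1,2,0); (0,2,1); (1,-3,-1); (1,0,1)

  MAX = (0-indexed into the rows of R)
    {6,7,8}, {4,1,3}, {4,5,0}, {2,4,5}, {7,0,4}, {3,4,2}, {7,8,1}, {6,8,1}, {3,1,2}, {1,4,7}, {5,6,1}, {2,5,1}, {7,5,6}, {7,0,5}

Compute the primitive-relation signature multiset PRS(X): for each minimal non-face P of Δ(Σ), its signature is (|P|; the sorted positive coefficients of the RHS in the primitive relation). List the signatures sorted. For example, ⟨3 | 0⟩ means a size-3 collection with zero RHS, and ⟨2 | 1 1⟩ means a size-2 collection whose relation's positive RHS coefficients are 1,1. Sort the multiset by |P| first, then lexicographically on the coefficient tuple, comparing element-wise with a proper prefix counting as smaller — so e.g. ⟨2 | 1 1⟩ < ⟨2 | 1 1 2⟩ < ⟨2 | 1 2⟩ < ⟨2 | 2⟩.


20 collections generate NE(X_Σ); each relation:

  P={2,8}:  v_{2} + v_{8} = 0  →  sig = ⟨2 | 0⟩
  P={3,6}:  v_{3} + v_{6} = 0  →  sig = ⟨2 | 0⟩
  P={0,1}:  v_{0} + v_{1} = v_{4}  →  sig = ⟨2 | 1⟩
  P={2,6}:  v_{2} + v_{6} = v_{5}  →  sig = ⟨2 | 1⟩
  P={3,5}:  v_{3} + v_{5} = v_{2}  →  sig = ⟨2 | 1⟩
  P={3,7}:  v_{3} + v_{7} = v_{4}  →  sig = ⟨2 | 1⟩
  P={4,6}:  v_{4} + v_{6} = v_{7}  →  sig = ⟨2 | 1⟩
  P={5,8}:  v_{5} + v_{8} = v_{6}  →  sig = ⟨2 | 1⟩
  P={2,7}:  v_{2} + v_{7} = v_{4} + v_{5}  →  sig = ⟨2 | 1 1⟩
  P={3,8}:  v_{3} + v_{8} = v_{1} + v_{7}  →  sig = ⟨2 | 1 1⟩
  P={0,3}:  v_{0} + v_{3} = 2·v_{4} + v_{5}  →  sig = ⟨2 | 1 2⟩
  P={0,6}:  v_{0} + v_{6} = v_{5} + 2·v_{7}  →  sig = ⟨2 | 1 2⟩
  P={4,8}:  v_{4} + v_{8} = v_{1} + 2·v_{7}  →  sig = ⟨2 | 1 2⟩
  P={0,8}:  v_{0} + v_{8} = 2·v_{7}  →  sig = ⟨2 | 2⟩
  P={0,2}:  v_{0} + v_{2} = 2·v_{4} + 2·v_{5}  →  sig = ⟨2 | 2 2⟩
  P={1,5,7}:  v_{1} + v_{5} + v_{7} = 0  →  sig = ⟨3 | 0⟩
  P={1,4,5}:  v_{1} + v_{4} + v_{5} = v_{3}  →  sig = ⟨3 | 1⟩
  P={1,6,7}:  v_{1} + v_{6} + v_{7} = v_{8}  →  sig = ⟨3 | 1⟩
  P={4,5,7}:  v_{4} + v_{5} + v_{7} = v_{0}  →  sig = ⟨3 | 1⟩
  P={1,2,4}:  v_{1} + v_{2} + v_{4} = 2·v_{3}  →  sig = ⟨3 | 2⟩

Sorted signature multiset PRS(X):
    ⟨2 | 0⟩
    ⟨2 | 0⟩
    ⟨2 | 1⟩
    ⟨2 | 1⟩
    ⟨2 | 1⟩
    ⟨2 | 1⟩
    ⟨2 | 1⟩
    ⟨2 | 1⟩
    ⟨2 | 1 1⟩
    ⟨2 | 1 1⟩
    ⟨2 | 1 2⟩
    ⟨2 | 1 2⟩
    ⟨2 | 1 2⟩
    ⟨2 | 2⟩
    ⟨2 | 2 2⟩
    ⟨3 | 0⟩
    ⟨3 | 1⟩
    ⟨3 | 1⟩
    ⟨3 | 1⟩
    ⟨3 | 2⟩


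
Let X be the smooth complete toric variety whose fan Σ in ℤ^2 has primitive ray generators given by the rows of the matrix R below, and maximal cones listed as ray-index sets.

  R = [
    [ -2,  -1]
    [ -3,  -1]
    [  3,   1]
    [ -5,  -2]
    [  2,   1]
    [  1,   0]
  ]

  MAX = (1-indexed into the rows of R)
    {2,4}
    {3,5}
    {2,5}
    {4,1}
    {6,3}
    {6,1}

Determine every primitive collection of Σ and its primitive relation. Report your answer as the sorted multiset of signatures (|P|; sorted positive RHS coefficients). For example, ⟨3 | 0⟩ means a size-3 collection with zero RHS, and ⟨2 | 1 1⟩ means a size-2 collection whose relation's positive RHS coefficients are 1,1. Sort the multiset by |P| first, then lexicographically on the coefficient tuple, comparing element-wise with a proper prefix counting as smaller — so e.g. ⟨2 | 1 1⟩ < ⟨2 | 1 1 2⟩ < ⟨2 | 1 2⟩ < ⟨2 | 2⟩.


9 minimal non-faces of Δ(Σ) (on 6 rays):

  • {1,5}:  v_{1} + v_{5} = 0 — sig = ⟨2 | 0⟩
  • {2,3}:  v_{2} + v_{3} = 0 — sig = ⟨2 | 0⟩
  • {1,2}:  v_{1} + v_{2} = v_{4} — sig = ⟨2 | 1⟩
  • {1,3}:  v_{1} + v_{3} = v_{6} — sig = ⟨2 | 1⟩
  • {2,6}:  v_{2} + v_{6} = v_{1} — sig = ⟨2 | 1⟩
  • {3,4}:  v_{3} + v_{4} = v_{1} — sig = ⟨2 | 1⟩
  • {4,5}:  v_{4} + v_{5} = v_{2} — sig = ⟨2 | 1⟩
  • {5,6}:  v_{5} + v_{6} = v_{3} — sig = ⟨2 | 1⟩
  • {4,6}:  v_{4} + v_{6} = 2·v_{1} — sig = ⟨2 | 2⟩

so the primitive-relation signature multiset is
    ⟨2 | 0⟩
    ⟨2 | 0⟩
    ⟨2 | 1⟩
    ⟨2 | 1⟩
    ⟨2 | 1⟩
    ⟨2 | 1⟩
    ⟨2 | 1⟩
    ⟨2 | 1⟩
    ⟨2 | 2⟩


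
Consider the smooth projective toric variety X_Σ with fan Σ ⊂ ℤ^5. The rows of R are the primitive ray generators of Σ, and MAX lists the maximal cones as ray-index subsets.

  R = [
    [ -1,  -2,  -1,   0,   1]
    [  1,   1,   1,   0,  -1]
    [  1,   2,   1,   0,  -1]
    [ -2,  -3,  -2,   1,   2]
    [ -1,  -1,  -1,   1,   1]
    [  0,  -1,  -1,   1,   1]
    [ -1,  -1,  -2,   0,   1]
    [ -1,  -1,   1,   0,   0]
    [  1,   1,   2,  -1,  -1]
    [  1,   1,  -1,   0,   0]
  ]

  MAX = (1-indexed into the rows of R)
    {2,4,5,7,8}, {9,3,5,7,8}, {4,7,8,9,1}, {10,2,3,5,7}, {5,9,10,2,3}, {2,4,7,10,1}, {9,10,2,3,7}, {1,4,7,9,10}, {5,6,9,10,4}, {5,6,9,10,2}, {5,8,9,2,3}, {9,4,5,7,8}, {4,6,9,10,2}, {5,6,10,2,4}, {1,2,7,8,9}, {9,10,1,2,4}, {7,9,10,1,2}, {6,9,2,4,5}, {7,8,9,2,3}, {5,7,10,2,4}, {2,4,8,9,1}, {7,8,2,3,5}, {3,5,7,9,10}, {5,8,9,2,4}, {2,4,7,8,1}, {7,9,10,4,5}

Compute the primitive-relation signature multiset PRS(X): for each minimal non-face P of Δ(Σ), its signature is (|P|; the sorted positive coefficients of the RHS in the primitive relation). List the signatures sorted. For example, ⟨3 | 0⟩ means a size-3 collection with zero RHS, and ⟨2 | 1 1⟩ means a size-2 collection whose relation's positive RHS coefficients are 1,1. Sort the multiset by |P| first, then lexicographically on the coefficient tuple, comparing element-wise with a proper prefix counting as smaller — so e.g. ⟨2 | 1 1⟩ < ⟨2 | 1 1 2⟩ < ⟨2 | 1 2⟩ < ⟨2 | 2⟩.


The 11 primitive collections of Σ (r=10, n=5):

  {1,3}:  v_{1} + v_{3} = 0  so sig = ⟨2 | 0⟩
  {8,10}:  v_{8} + v_{10} = 0  so sig = ⟨2 | 0⟩
  {1,5}:  v_{1} + v_{5} = v_{4}  so sig = ⟨2 | 1⟩
  {3,4}:  v_{3} + v_{4} = v_{5}  so sig = ⟨2 | 1⟩
  {6,7}:  v_{6} + v_{7} = v_{4} + v_{10}  so sig = ⟨2 | 1 1⟩
  {6,8}:  v_{6} + v_{8} = v_{2} + v_{4} + v_{5} + v_{9}  so sig = ⟨2 | 1 1 1 1⟩
  {1,6}:  v_{1} + v_{6} = v_{2} + 2·v_{4} + v_{9} + v_{10}  so sig = ⟨2 | 1 1 1 2⟩
  {3,6}:  v_{3} + v_{6} = v_{2} + 2·v_{5} + v_{9} + v_{10}  so sig = ⟨2 | 1 1 1 2⟩
  {2,5,7,9}:  v_{2} + v_{5} + v_{7} + v_{9} = 0  so sig = ⟨4 | 0⟩
  {2,4,7,9}:  v_{2} + v_{4} + v_{7} + v_{9} = v_{1}  so sig = ⟨4 | 1⟩
  {2,4,5,9,10}:  v_{2} + v_{4} + v_{5} + v_{9} + v_{10} = v_{6}  so sig = ⟨5 | 1⟩

Sorted signature multiset PRS(X):
[⟨2 | 0⟩, ⟨2 | 0⟩, ⟨2 | 1⟩, ⟨2 | 1⟩, ⟨2 | 1 1⟩, ⟨2 | 1 1 1 1⟩, ⟨2 | 1 1 1 2⟩, ⟨2 | 1 1 1 2⟩, ⟨4 | 0⟩, ⟨4 | 1⟩, ⟨5 | 1⟩]


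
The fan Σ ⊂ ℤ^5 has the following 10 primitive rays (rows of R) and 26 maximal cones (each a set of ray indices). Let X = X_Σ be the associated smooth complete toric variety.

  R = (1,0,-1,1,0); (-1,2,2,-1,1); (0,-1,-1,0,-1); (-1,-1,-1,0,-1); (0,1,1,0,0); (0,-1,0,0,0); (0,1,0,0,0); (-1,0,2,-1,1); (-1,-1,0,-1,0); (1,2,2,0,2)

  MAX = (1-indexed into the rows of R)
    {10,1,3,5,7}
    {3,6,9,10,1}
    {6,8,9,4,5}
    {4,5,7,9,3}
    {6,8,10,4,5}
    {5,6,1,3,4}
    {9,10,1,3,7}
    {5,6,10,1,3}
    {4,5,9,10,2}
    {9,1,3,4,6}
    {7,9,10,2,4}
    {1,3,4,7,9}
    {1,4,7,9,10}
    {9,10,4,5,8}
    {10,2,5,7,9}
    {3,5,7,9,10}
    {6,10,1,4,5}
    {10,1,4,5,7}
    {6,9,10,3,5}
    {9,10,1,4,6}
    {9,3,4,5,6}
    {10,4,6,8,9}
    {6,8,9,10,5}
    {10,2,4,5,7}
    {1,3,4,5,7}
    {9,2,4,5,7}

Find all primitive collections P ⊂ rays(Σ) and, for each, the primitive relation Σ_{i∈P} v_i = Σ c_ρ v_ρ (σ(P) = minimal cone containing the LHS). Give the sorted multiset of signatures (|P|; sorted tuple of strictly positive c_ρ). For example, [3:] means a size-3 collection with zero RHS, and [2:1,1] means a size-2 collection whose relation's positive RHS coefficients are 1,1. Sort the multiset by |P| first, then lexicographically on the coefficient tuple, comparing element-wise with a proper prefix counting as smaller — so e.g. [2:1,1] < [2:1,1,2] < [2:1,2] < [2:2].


Σ has 12 primitive collections:

  • {6,7}:  v_{6} + v_{7} = 0  ⇒ sig = [2:]
  • {1,2}:  v_{1} + v_{2} = v_{4} + v_{7} + v_{10}  ⇒ sig = [2:1,1,1]
  • {1,8}:  v_{1} + v_{8} = v_{4} + v_{6} + v_{10}  ⇒ sig = [2:1,1,1]
  • {2,3}:  v_{2} + v_{3} = v_{5} + v_{7} + v_{9}  ⇒ sig = [2:1,1,1]
  • {3,8}:  v_{3} + v_{8} = v_{5} + v_{6} + v_{9}  ⇒ sig = [2:1,1,1]
  • {2,6}:  v_{2} + v_{6} = v_{4} + v_{5} + v_{9} + v_{10}  ⇒ sig = [2:1,1,1,1]
  • {7,8}:  v_{7} + v_{8} = v_{4} + v_{5} + v_{9} + v_{10}  ⇒ sig = [2:1,1,1,1]
  • {2,8}:  v_{2} + v_{8} = 2·v_{4} + 2·v_{5} + 2·v_{9} + 2·v_{10}  ⇒ sig = [2:2,2,2,2]
  • {1,5,9}:  v_{1} + v_{5} + v_{9} = 0  ⇒ sig = [3:]
  • {3,4,10}:  v_{3} + v_{4} + v_{10} = 0  ⇒ sig = [3:]
  • {4,5,6,9,10}:  v_{4} + v_{5} + v_{6} + v_{9} + v_{10} = v_{8}  ⇒ sig = [5:1]
  • {4,5,7,9,10}:  v_{4} + v_{5} + v_{7} + v_{9} + v_{10} = v_{2}  ⇒ sig = [5:1]

Signatures (|P|; sorted positive RHS coefficients), sorted:
[[2:], [2:1,1,1], [2:1,1,1], [2:1,1,1], [2:1,1,1], [2:1,1,1,1], [2:1,1,1,1], [2:2,2,2,2], [3:], [3:], [5:1], [5:1]]


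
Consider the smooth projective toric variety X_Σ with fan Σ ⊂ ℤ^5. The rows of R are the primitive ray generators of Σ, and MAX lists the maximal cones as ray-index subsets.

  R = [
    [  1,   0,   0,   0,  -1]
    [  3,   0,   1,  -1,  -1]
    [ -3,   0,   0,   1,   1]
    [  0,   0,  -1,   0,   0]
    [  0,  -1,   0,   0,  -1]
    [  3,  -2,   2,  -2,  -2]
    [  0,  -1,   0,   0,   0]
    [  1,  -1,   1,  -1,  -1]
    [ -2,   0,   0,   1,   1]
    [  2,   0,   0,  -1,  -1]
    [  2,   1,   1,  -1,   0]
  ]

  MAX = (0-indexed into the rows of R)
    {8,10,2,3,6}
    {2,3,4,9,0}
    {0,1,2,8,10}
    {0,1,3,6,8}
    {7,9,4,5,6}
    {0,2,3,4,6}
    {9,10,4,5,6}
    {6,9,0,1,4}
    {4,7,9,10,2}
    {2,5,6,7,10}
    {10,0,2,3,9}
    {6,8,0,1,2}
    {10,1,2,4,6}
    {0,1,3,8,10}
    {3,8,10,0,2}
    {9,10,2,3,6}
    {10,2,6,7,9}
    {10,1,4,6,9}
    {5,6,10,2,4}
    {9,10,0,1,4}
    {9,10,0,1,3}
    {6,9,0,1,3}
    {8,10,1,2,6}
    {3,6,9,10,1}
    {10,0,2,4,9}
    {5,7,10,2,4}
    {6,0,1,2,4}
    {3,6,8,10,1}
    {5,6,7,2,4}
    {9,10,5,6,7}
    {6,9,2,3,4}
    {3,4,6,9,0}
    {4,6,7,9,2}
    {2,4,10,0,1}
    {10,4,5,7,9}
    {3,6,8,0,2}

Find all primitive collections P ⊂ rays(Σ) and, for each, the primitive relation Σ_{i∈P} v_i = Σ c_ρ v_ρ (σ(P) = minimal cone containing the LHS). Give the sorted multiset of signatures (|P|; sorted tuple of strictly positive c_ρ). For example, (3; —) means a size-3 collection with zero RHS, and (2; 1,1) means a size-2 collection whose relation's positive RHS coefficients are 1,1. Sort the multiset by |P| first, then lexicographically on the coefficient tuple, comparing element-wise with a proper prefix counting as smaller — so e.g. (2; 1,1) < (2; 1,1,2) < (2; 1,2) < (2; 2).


Primitive collections (19):

  P={8,9}:  v_{8} + v_{9} = 0  ⇒ sig = (2; —)
  P={3,5}:  v_{3} + v_{5} = v_{6} + v_{7} + v_{9}  ⇒ sig = (2; 1,1,1)
  P={4,8}:  v_{4} + v_{8} = v_{0} + v_{2} + v_{6}  ⇒ sig = (2; 1,1,1)
  P={7,8}:  v_{7} + v_{8} = v_{2} + v_{4} + v_{6} + v_{10}  ⇒ sig = (2; 1,1,1,1)
  P={3,7}:  v_{3} + v_{7} = v_{2} + v_{6} + 2·v_{9}  ⇒ sig = (2; 1,1,2)
  P={0,7}:  v_{0} + v_{7} = 2·v_{4} + v_{10}  ⇒ sig = (2; 1,2)
  P={1,7}:  v_{1} + v_{7} = 2·v_{4} + v_{6} + 2·v_{10}  ⇒ sig = (2; 1,2,2)
  P={5,8}:  v_{5} + v_{8} = v_{2} + 2·v_{4} + 2·v_{6} + 2·v_{10}  ⇒ sig = (2; 1,2,2,2)
  P={0,5}:  v_{0} + v_{5} = 3·v_{4} + v_{6} + 2·v_{10}  ⇒ sig = (2; 1,2,3)
  P={1,5}:  v_{1} + v_{5} = 3·v_{4} + 2·v_{6} + 3·v_{10}  ⇒ sig = (2; 2,3,3)
  P={1,2,3}:  v_{1} + v_{2} + v_{3} = 0  ⇒ sig = (3; —)
  P={0,6,10}:  v_{0} + v_{6} + v_{10} = v_{1}  ⇒ sig = (3; 1)
  P={3,4,10}:  v_{3} + v_{4} + v_{10} = v_{9}  ⇒ sig = (3; 1)
  P={1,2,9}:  v_{1} + v_{2} + v_{9} = v_{4} + v_{10}  ⇒ sig = (3; 1,1)
  P={1,3,4}:  v_{1} + v_{3} + v_{4} = v_{0} + v_{6} + v_{9}  ⇒ sig = (3; 1,1,1)
  P={2,5,9}:  v_{2} + v_{5} + v_{9} = 2·v_{7}  ⇒ sig = (3; 2)
  P={0,2,6,9}:  v_{0} + v_{2} + v_{6} + v_{9} = v_{4}  ⇒ sig = (4; 1)
  P={4,6,7,10}:  v_{4} + v_{6} + v_{7} + v_{10} = v_{5}  ⇒ sig = (4; 1)
  P={2,4,6,9,10}:  v_{2} + v_{4} + v_{6} + v_{9} + v_{10} = v_{7}  ⇒ sig = (5; 1)

Sorted signature multiset PRS(X):
    |P|=2: 10 collections, coeffs (), (1,1,1), (1,1,1), (1,1,1,1), (1,1,2), (1,2), (1,2,2), (1,2,2,2), (1,2,3), (2,3,3)
    |P|=3: 6 collections, coeffs (), (1), (1), (1,1), (1,1,1), (2)
    |P|=4: 2 collections, coeffs (1), (1)
    |P|=5: 1 collection, coeffs (1)


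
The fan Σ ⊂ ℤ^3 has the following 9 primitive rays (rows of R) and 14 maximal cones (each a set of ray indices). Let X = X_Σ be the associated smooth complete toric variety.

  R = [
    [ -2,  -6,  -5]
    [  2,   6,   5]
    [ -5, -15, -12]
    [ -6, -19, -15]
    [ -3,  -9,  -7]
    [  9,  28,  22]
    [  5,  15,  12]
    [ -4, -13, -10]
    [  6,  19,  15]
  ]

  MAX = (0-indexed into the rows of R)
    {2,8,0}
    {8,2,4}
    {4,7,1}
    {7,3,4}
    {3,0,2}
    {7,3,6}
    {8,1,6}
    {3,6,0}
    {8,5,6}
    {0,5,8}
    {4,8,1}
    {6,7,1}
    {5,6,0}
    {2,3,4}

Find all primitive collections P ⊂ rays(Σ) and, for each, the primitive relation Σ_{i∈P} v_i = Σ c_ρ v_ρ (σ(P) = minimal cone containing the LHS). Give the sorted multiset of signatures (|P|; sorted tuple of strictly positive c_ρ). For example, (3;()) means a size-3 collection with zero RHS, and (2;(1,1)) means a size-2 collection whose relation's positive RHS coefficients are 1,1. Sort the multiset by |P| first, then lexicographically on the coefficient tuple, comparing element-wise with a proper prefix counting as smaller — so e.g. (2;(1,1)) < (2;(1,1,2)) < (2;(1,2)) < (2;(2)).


The 16 primitive collections of Σ (r=9, n=3):

  {0,1}:  v_{0} + v_{1} = 0  so sig = (2;())
  {2,6}:  v_{2} + v_{6} = 0  so sig = (2;())
  {3,8}:  v_{3} + v_{8} = 0  so sig = (2;())
  {0,4}:  v_{0} + v_{4} = v_{2}  so sig = (2;(1))
  {0,7}:  v_{0} + v_{7} = v_{3}  so sig = (2;(1))
  {1,2}:  v_{1} + v_{2} = v_{4}  so sig = (2;(1))
  {1,3}:  v_{1} + v_{3} = v_{7}  so sig = (2;(1))
  {4,5}:  v_{4} + v_{5} = v_{8}  so sig = (2;(1))
  {4,6}:  v_{4} + v_{6} = v_{1}  so sig = (2;(1))
  {5,7}:  v_{5} + v_{7} = v_{6}  so sig = (2;(1))
  {7,8}:  v_{7} + v_{8} = v_{1}  so sig = (2;(1))
  {1,5}:  v_{1} + v_{5} = v_{6} + v_{8}  so sig = (2;(1,1))
  {2,5}:  v_{2} + v_{5} = v_{0} + v_{8}  so sig = (2;(1,1))
  {2,7}:  v_{2} + v_{7} = v_{3} + v_{4}  so sig = (2;(1,1))
  {3,5}:  v_{3} + v_{5} = v_{0} + v_{6}  so sig = (2;(1,1))
  {0,6,8}:  v_{0} + v_{6} + v_{8} = v_{5}  so sig = (3;(1))

Hence PRS(X_Σ) =
    (2;())
    (2;())
    (2;())
    (2;(1))
    (2;(1))
    (2;(1))
    (2;(1))
    (2;(1))
    (2;(1))
    (2;(1))
    (2;(1))
    (2;(1,1))
    (2;(1,1))
    (2;(1,1))
    (2;(1,1))
    (3;(1))


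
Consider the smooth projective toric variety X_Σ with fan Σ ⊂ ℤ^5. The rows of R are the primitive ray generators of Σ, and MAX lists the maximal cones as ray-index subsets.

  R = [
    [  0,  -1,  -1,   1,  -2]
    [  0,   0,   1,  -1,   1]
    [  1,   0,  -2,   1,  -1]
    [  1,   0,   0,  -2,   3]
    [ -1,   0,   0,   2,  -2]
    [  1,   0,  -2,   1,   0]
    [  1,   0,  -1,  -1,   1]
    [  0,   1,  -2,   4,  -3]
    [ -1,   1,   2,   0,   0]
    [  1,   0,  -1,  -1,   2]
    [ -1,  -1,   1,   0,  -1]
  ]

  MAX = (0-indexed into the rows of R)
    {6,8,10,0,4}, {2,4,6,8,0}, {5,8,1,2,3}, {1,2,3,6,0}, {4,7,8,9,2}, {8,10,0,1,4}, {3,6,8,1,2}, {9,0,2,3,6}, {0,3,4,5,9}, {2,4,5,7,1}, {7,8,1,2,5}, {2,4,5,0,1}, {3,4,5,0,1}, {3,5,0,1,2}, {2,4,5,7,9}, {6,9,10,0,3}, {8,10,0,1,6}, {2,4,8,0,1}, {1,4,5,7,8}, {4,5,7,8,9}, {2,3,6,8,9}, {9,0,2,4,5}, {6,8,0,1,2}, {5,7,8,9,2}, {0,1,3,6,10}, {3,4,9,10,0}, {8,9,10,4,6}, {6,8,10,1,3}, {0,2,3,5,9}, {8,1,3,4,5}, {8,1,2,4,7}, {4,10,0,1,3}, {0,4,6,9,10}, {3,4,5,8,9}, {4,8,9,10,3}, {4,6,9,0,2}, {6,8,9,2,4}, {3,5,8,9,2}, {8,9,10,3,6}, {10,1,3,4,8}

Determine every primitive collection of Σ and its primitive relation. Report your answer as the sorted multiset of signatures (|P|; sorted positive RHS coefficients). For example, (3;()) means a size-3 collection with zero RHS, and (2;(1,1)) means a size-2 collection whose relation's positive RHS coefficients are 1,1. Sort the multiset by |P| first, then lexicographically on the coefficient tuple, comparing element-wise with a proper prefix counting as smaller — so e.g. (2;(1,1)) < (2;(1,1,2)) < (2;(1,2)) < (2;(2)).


The 15 primitive collections of Σ (r=11, n=5):

  • {1,9}:  v_{1} + v_{9} = v_{3} — sig = (2;(1))
  • {2,10}:  v_{2} + v_{10} = v_{0} — sig = (2;(1))
  • {5,6}:  v_{5} + v_{6} = v_{2} + v_{9} — sig = (2;(1,1))
  • {5,10}:  v_{5} + v_{10} = v_{0} + v_{3} + v_{4} — sig = (2;(1,1,1))
  • {6,7}:  v_{6} + v_{7} = 2·v_{2} + v_{4} + v_{8} + v_{9} — sig = (2;(1,1,1,2))
  • {7,10}:  v_{7} + v_{10} = v_{1} + v_{2} + 2·v_{4} — sig = (2;(1,1,2))
  • {3,7}:  v_{3} + v_{7} = 2·v_{5} + v_{8} — sig = (2;(1,2))
  • {0,7}:  v_{0} + v_{7} = v_{1} + 2·v_{2} + 2·v_{4} — sig = (2;(1,2,2))
  • {0,8,9}:  v_{0} + v_{8} + v_{9} = 0 — sig = (3;())
  • {1,4,6}:  v_{1} + v_{4} + v_{6} = 0 — sig = (3;())
  • {0,3,8}:  v_{0} + v_{3} + v_{8} = v_{1} — sig = (3;(1))
  • {2,3,4}:  v_{2} + v_{3} + v_{4} = v_{5} — sig = (3;(1))
  • {3,4,6}:  v_{3} + v_{4} + v_{6} = v_{9} — sig = (3;(1))
  • {0,5,8}:  v_{0} + v_{5} + v_{8} = v_{1} + v_{2} + v_{4} — sig = (3;(1,1,1))
  • {2,4,5,8}:  v_{2} + v_{4} + v_{5} + v_{8} = v_{7} — sig = (4;(1))

Sorted signature multiset PRS(X):
    (2;(1))
    (2;(1))
    (2;(1,1))
    (2;(1,1,1))
    (2;(1,1,1,2))
    (2;(1,1,2))
    (2;(1,2))
    (2;(1,2,2))
    (3;())
    (3;())
    (3;(1))
    (3;(1))
    (3;(1))
    (3;(1,1,1))
    (4;(1))


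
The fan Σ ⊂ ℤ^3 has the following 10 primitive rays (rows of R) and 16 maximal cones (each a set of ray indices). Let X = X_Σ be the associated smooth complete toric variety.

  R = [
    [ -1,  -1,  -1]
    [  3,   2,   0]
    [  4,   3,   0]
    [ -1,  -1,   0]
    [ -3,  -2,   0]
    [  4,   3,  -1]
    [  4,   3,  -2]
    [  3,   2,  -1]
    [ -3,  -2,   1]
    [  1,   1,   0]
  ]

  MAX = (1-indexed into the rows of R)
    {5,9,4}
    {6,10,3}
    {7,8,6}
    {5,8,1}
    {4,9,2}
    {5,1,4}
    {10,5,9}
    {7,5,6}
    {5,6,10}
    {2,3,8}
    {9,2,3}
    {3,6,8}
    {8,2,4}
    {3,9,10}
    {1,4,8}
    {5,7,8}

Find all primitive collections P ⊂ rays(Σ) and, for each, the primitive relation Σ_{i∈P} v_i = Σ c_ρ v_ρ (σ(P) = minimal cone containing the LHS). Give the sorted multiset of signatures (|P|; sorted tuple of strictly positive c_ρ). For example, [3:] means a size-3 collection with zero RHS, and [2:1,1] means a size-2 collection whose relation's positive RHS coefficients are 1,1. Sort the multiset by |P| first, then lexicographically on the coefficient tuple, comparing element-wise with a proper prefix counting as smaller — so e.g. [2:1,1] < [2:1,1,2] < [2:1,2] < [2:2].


Δ(Σ) — 10 vertices, 23 min non-faces:

  • {2,5}:  v_{2} + v_{5} = 0  →  sig = [2:]
  • {4,10}:  v_{4} + v_{10} = 0  →  sig = [2:]
  • {8,9}:  v_{8} + v_{9} = 0  →  sig = [2:]
  • {1,3}:  v_{1} + v_{3} = v_{8}  →  sig = [2:1]
  • {2,10}:  v_{2} + v_{10} = v_{3}  →  sig = [2:1]
  • {3,4}:  v_{3} + v_{4} = v_{2}  →  sig = [2:1]
  • {3,5}:  v_{3} + v_{5} = v_{10}  →  sig = [2:1]
  • {4,6}:  v_{4} + v_{6} = v_{8}  →  sig = [2:1]
  • {6,9}:  v_{6} + v_{9} = v_{10}  →  sig = [2:1]
  • {8,10}:  v_{8} + v_{10} = v_{6}  →  sig = [2:1]
  • {1,2}:  v_{1} + v_{2} = v_{4} + v_{8}  →  sig = [2:1,1]
  • {1,9}:  v_{1} + v_{9} = v_{4} + v_{5}  →  sig = [2:1,1]
  • {1,10}:  v_{1} + v_{10} = v_{5} + v_{8}  →  sig = [2:1,1]
  • {2,6}:  v_{2} + v_{6} = v_{3} + v_{8}  →  sig = [2:1,1]
  • {2,7}:  v_{2} + v_{7} = v_{6} + v_{8}  →  sig = [2:1,1]
  • {7,9}:  v_{7} + v_{9} = v_{5} + v_{6}  →  sig = [2:1,1]
  • {1,6}:  v_{1} + v_{6} = v_{5} + 2·v_{8}  →  sig = [2:1,2]
  • {4,7}:  v_{4} + v_{7} = v_{5} + 2·v_{8}  →  sig = [2:1,2]
  • {7,10}:  v_{7} + v_{10} = v_{5} + 2·v_{6}  →  sig = [2:1,2]
  • {3,7}:  v_{3} + v_{7} = 2·v_{6}  →  sig = [2:2]
  • {1,7}:  v_{1} + v_{7} = 2·v_{5} + 3·v_{8}  →  sig = [2:2,3]
  • {4,5,8}:  v_{4} + v_{5} + v_{8} = v_{1}  →  sig = [3:1]
  • {5,6,8}:  v_{5} + v_{6} + v_{8} = v_{7}  →  sig = [3:1]

Signatures (|P|; sorted positive RHS coefficients), sorted:
    [2:]
    [2:]
    [2:]
    [2:1]
    [2:1]
    [2:1]
    [2:1]
    [2:1]
    [2:1]
    [2:1]
    [2:1,1]
    [2:1,1]
    [2:1,1]
    [2:1,1]
    [2:1,1]
    [2:1,1]
    [2:1,2]
    [2:1,2]
    [2:1,2]
    [2:2]
    [2:2,3]
    [3:1]
    [3:1]


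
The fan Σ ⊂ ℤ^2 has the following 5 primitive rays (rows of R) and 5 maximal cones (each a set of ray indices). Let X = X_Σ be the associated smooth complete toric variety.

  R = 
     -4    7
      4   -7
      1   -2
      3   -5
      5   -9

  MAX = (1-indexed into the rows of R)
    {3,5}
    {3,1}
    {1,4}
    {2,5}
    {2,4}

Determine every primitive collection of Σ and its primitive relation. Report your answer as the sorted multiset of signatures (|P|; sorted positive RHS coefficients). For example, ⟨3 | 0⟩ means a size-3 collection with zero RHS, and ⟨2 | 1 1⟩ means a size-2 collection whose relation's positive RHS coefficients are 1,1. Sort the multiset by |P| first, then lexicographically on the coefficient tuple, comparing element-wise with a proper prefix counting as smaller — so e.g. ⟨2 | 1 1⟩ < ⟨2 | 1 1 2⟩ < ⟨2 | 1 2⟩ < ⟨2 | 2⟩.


Primitive collections (5):

  {1,2}:  v_{1} + v_{2} = 0 — sig = ⟨2 | 0⟩
  {1,5}:  v_{1} + v_{5} = v_{3} — sig = ⟨2 | 1⟩
  {2,3}:  v_{2} + v_{3} = v_{5} — sig = ⟨2 | 1⟩
  {3,4}:  v_{3} + v_{4} = v_{2} — sig = ⟨2 | 1⟩
  {4,5}:  v_{4} + v_{5} = 2·v_{2} — sig = ⟨2 | 2⟩

Sorted signature multiset PRS(X):
    ⟨2 | 0⟩
    ⟨2 | 1⟩
    ⟨2 | 1⟩
    ⟨2 | 1⟩
    ⟨2 | 2⟩


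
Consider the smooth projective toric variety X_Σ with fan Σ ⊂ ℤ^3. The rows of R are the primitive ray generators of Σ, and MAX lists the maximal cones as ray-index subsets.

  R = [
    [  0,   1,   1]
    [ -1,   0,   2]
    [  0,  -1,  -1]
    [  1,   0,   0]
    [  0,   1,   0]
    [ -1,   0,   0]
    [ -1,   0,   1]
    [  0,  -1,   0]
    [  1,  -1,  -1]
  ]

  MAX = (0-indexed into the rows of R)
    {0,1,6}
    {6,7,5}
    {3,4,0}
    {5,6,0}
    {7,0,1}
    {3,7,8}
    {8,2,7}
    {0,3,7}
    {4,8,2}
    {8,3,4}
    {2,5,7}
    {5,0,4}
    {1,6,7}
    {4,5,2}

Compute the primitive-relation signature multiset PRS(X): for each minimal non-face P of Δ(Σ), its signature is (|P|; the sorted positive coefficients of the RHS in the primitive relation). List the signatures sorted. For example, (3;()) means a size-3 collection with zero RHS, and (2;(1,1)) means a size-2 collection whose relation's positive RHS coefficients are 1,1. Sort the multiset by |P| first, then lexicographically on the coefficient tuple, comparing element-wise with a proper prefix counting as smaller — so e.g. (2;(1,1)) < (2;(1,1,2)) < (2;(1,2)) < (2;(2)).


Minimal non-faces — 17 found among 9 rays, 14 max cones:

  • {0,2}:  v_{0} + v_{2} = 0 — sig = (2;())
  • {3,5}:  v_{3} + v_{5} = 0 — sig = (2;())
  • {4,7}:  v_{4} + v_{7} = 0 — sig = (2;())
  • {0,8}:  v_{0} + v_{8} = v_{3} — sig = (2;(1))
  • {2,3}:  v_{2} + v_{3} = v_{8} — sig = (2;(1))
  • {5,8}:  v_{5} + v_{8} = v_{2} — sig = (2;(1))
  • {6,8}:  v_{6} + v_{8} = v_{7} — sig = (2;(1))
  • {1,2}:  v_{1} + v_{2} = v_{6} + v_{7} — sig = (2;(1,1))
  • {1,4}:  v_{1} + v_{4} = v_{0} + v_{6} — sig = (2;(1,1))
  • {2,6}:  v_{2} + v_{6} = v_{5} + v_{7} — sig = (2;(1,1))
  • {3,6}:  v_{3} + v_{6} = v_{0} + v_{7} — sig = (2;(1,1))
  • {4,6}:  v_{4} + v_{6} = v_{0} + v_{5} — sig = (2;(1,1))
  • {1,8}:  v_{1} + v_{8} = v_{0} + 2·v_{7} — sig = (2;(1,2))
  • {1,5}:  v_{1} + v_{5} = 2·v_{6} — sig = (2;(2))
  • {1,3}:  v_{1} + v_{3} = 2·v_{0} + 2·v_{7} — sig = (2;(2,2))
  • {0,5,7}:  v_{0} + v_{5} + v_{7} = v_{6} — sig = (3;(1))
  • {0,6,7}:  v_{0} + v_{6} + v_{7} = v_{1} — sig = (3;(1))

Sorted signature multiset PRS(X):
{ (2;()) ×3,  (2;(1)) ×4,  (2;(1,1)) ×5,  (2;(1,2)),  (2;(2)),  (2;(2,2)),  (3;(1)) ×2 }


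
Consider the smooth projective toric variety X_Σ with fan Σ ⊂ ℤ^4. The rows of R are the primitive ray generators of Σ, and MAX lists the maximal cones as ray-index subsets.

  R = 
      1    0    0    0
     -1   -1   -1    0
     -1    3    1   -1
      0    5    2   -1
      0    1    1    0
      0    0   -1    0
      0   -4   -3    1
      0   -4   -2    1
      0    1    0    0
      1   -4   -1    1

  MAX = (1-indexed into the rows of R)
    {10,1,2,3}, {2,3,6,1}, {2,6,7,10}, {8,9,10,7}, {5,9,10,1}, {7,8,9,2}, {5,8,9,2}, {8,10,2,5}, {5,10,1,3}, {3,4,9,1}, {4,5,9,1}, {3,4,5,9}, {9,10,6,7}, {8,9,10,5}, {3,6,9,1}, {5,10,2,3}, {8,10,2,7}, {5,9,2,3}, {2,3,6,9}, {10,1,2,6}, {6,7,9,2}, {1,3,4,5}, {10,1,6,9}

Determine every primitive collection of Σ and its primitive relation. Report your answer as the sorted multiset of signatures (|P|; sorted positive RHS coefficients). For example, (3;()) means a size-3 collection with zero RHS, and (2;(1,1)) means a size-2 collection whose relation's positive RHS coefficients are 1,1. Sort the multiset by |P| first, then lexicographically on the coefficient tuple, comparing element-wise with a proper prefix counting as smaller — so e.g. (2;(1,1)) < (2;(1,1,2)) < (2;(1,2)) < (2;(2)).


Σ has 18 primitive collections:

  P={3,8}:  v_{3} + v_{8} = v_{2}  ⟹  sig = (2;(1))
  P={4,8}:  v_{4} + v_{8} = v_{9}  ⟹  sig = (2;(1))
  P={5,6}:  v_{5} + v_{6} = v_{9}  ⟹  sig = (2;(1))
  P={6,8}:  v_{6} + v_{8} = v_{7}  ⟹  sig = (2;(1))
  P={1,8}:  v_{1} + v_{8} = v_{6} + v_{10}  ⟹  sig = (2;(1,1))
  P={2,4}:  v_{2} + v_{4} = v_{3} + v_{9}  ⟹  sig = (2;(1,1))
  P={3,7}:  v_{3} + v_{7} = v_{2} + v_{6}  ⟹  sig = (2;(1,1))
  P={4,7}:  v_{4} + v_{7} = v_{6} + v_{9}  ⟹  sig = (2;(1,1))
  P={4,10}:  v_{4} + v_{10} = v_{1} + v_{5}  ⟹  sig = (2;(1,1))
  P={5,7}:  v_{5} + v_{7} = v_{8} + v_{9}  ⟹  sig = (2;(1,1))
  P={4,6}:  v_{4} + v_{6} = v_{1} + v_{3} + 2·v_{9}  ⟹  sig = (2;(1,1,2))
  P={1,7}:  v_{1} + v_{7} = 2·v_{6} + v_{10}  ⟹  sig = (2;(1,2))
  P={1,2,5}:  v_{1} + v_{2} + v_{5} = 0  ⟹  sig = (3;())
  P={3,9,10}:  v_{3} + v_{9} + v_{10} = 0  ⟹  sig = (3;())
  P={1,2,9}:  v_{1} + v_{2} + v_{9} = v_{6}  ⟹  sig = (3;(1))
  P={2,9,10}:  v_{2} + v_{9} + v_{10} = v_{8}  ⟹  sig = (3;(1))
  P={3,6,10}:  v_{3} + v_{6} + v_{10} = v_{1} + v_{2}  ⟹  sig = (3;(1,1))
  P={1,3,5,9}:  v_{1} + v_{3} + v_{5} + v_{9} = v_{4}  ⟹  sig = (4;(1))

so the primitive-relation signature multiset is
    (2;(1))
    (2;(1))
    (2;(1))
    (2;(1))
    (2;(1,1))
    (2;(1,1))
    (2;(1,1))
    (2;(1,1))
    (2;(1,1))
    (2;(1,1))
    (2;(1,1,2))
    (2;(1,2))
    (3;())
    (3;())
    (3;(1))
    (3;(1))
    (3;(1,1))
    (4;(1))


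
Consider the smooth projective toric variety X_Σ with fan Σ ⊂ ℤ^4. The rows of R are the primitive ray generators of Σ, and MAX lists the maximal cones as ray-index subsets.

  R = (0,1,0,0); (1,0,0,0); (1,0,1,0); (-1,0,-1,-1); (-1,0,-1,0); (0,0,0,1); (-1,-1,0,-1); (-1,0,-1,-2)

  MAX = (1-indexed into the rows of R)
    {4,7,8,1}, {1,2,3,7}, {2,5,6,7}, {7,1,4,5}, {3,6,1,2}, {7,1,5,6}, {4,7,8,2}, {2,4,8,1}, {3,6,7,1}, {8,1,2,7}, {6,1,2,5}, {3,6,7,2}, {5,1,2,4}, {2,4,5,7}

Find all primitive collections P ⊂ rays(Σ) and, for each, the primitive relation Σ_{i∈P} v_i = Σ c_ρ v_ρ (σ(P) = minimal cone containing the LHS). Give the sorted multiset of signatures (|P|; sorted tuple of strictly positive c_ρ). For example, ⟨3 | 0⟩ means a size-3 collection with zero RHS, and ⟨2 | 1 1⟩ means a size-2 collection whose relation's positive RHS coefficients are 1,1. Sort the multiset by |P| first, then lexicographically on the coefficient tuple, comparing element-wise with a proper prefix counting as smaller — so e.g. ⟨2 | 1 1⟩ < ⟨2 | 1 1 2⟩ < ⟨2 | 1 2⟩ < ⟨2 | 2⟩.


Primitive collections (9):

  P = {3,5}:  v_{3} + v_{5} = 0  ⇒ sig = ⟨2 | 0⟩
  P = {4,6}:  v_{4} + v_{6} = v_{5}  ⇒ sig = ⟨2 | 1⟩
  P = {6,8}:  v_{6} + v_{8} = v_{4}  ⇒ sig = ⟨2 | 1⟩
  P = {3,4}:  v_{3} + v_{4} = v_{1} + v_{2} + v_{7}  ⇒ sig = ⟨2 | 1 1 1⟩
  P = {5,8}:  v_{5} + v_{8} = 2·v_{4}  ⇒ sig = ⟨2 | 2⟩
  P = {3,8}:  v_{3} + v_{8} = 2·v_{1} + 2·v_{2} + 2·v_{7}  ⇒ sig = ⟨2 | 2 2 2⟩
  P = {1,2,6,7}:  v_{1} + v_{2} + v_{6} + v_{7} = 0  ⇒ sig = ⟨4 | 0⟩
  P = {1,2,4,7}:  v_{1} + v_{2} + v_{4} + v_{7} = v_{8}  ⇒ sig = ⟨4 | 1⟩
  P = {1,2,5,7}:  v_{1} + v_{2} + v_{5} + v_{7} = v_{4}  ⇒ sig = ⟨4 | 1⟩

so the primitive-relation signature multiset is
    ⟨2 | 0⟩
    ⟨2 | 1⟩
    ⟨2 | 1⟩
    ⟨2 | 1 1 1⟩
    ⟨2 | 2⟩
    ⟨2 | 2 2 2⟩
    ⟨4 | 0⟩
    ⟨4 | 1⟩
    ⟨4 | 1⟩


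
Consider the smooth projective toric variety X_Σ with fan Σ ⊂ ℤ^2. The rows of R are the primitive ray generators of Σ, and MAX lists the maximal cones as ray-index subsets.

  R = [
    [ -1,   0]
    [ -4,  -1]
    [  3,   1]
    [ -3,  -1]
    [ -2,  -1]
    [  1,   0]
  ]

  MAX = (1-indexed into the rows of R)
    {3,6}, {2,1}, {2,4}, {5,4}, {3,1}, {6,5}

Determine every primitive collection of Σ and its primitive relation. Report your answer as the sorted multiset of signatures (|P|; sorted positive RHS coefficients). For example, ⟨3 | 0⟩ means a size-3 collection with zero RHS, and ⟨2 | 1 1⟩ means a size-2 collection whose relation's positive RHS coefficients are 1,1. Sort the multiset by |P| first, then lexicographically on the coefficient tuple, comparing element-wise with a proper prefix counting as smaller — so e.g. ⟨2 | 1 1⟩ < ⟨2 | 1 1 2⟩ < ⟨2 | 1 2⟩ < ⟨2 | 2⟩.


Δ(Σ) — 6 vertices, 9 min non-faces:

  {1,6}:  v_{1} + v_{6} = 0 ; sig = ⟨2 | 0⟩
  {3,4}:  v_{3} + v_{4} = 0 ; sig = ⟨2 | 0⟩
  {1,4}:  v_{1} + v_{4} = v_{2} ; sig = ⟨2 | 1⟩
  {1,5}:  v_{1} + v_{5} = v_{4} ; sig = ⟨2 | 1⟩
  {2,3}:  v_{2} + v_{3} = v_{1} ; sig = ⟨2 | 1⟩
  {2,6}:  v_{2} + v_{6} = v_{4} ; sig = ⟨2 | 1⟩
  {3,5}:  v_{3} + v_{5} = v_{6} ; sig = ⟨2 | 1⟩
  {4,6}:  v_{4} + v_{6} = v_{5} ; sig = ⟨2 | 1⟩
  {2,5}:  v_{2} + v_{5} = 2·v_{4} ; sig = ⟨2 | 2⟩

Hence PRS(X_Σ) =
[⟨2 | 0⟩, ⟨2 | 0⟩, ⟨2 | 1⟩, ⟨2 | 1⟩, ⟨2 | 1⟩, ⟨2 | 1⟩, ⟨2 | 1⟩, ⟨2 | 1⟩, ⟨2 | 2⟩]


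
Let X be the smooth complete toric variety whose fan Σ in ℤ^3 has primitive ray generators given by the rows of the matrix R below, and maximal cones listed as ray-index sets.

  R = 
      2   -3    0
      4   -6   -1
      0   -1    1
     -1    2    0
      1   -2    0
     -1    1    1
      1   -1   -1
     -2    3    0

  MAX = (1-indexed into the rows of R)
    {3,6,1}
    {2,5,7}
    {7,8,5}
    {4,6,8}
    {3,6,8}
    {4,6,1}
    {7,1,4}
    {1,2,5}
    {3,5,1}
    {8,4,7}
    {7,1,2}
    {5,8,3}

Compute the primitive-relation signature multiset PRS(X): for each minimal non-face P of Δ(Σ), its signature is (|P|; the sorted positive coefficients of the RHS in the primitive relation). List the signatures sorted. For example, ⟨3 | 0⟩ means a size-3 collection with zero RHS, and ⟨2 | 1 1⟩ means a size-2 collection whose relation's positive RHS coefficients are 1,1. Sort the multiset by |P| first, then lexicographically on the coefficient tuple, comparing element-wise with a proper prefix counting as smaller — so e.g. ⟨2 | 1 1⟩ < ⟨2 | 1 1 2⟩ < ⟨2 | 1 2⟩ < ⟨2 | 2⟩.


Δ(Σ) — 8 vertices, 11 min non-faces:

  P = {1,8}:  v_{1} + v_{8} = 0  ⇒ sig = ⟨2 | 0⟩
  P = {4,5}:  v_{4} + v_{5} = 0  ⇒ sig = ⟨2 | 0⟩
  P = {6,7}:  v_{6} + v_{7} = 0  ⇒ sig = ⟨2 | 0⟩
  P = {3,4}:  v_{3} + v_{4} = v_{6}  ⇒ sig = ⟨2 | 1⟩
  P = {3,7}:  v_{3} + v_{7} = v_{5}  ⇒ sig = ⟨2 | 1⟩
  P = {5,6}:  v_{5} + v_{6} = v_{3}  ⇒ sig = ⟨2 | 1⟩
  P = {2,4}:  v_{2} + v_{4} = v_{1} + v_{7}  ⇒ sig = ⟨2 | 1 1⟩
  P = {2,6}:  v_{2} + v_{6} = v_{1} + v_{5}  ⇒ sig = ⟨2 | 1 1⟩
  P = {2,8}:  v_{2} + v_{8} = v_{5} + v_{7}  ⇒ sig = ⟨2 | 1 1⟩
  P = {2,3}:  v_{2} + v_{3} = v_{1} + 2·v_{5}  ⇒ sig = ⟨2 | 1 2⟩
  P = {1,5,7}:  v_{1} + v_{5} + v_{7} = v_{2}  ⇒ sig = ⟨3 | 1⟩

Signatures (|P|; sorted positive RHS coefficients), sorted:
    ⟨2 | 0⟩
    ⟨2 | 0⟩
    ⟨2 | 0⟩
    ⟨2 | 1⟩
    ⟨2 | 1⟩
    ⟨2 | 1⟩
    ⟨2 | 1 1⟩
    ⟨2 | 1 1⟩
    ⟨2 | 1 1⟩
    ⟨2 | 1 2⟩
    ⟨3 | 1⟩
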